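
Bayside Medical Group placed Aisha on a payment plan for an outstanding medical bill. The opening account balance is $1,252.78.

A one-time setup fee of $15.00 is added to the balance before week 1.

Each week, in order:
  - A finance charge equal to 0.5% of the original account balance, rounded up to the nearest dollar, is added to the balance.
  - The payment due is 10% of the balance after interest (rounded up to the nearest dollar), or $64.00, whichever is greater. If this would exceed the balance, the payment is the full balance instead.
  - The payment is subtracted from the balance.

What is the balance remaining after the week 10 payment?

Week 1: $1,267.78 +$7.00 interest = $1,274.78; pay $128.00 → $1,146.78
Week 2: $1,146.78 +$7.00 interest = $1,153.78; pay $116.00 → $1,037.78
Week 3: $1,037.78 +$7.00 interest = $1,044.78; pay $105.00 → $939.78
Week 4: $939.78 +$7.00 interest = $946.78; pay $95.00 → $851.78
Week 5: $851.78 +$7.00 interest = $858.78; pay $86.00 → $772.78
Week 6: $772.78 +$7.00 interest = $779.78; pay $78.00 → $701.78
Week 7: $701.78 +$7.00 interest = $708.78; pay $71.00 → $637.78
Week 8: $637.78 +$7.00 interest = $644.78; pay $65.00 → $579.78
Week 9: $579.78 +$7.00 interest = $586.78; pay $64.00 → $522.78
Week 10: $522.78 +$7.00 interest = $529.78; pay $64.00 → $465.78

$465.78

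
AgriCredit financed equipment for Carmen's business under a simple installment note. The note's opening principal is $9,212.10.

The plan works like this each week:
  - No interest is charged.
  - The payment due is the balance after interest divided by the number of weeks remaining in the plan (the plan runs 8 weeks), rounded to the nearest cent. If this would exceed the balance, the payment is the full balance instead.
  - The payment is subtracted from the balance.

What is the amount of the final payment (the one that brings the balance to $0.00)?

# | Opening | Payment | End bal
1 | $9,212.10 | $1,151.51 | $8,060.59
2 | $8,060.59 | $1,151.51 | $6,909.08
3 | $6,909.08 | $1,151.51 | $5,757.57
4 | $5,757.57 | $1,151.51 | $4,606.06
5 | $4,606.06 | $1,151.52 | $3,454.54
6 | $3,454.54 | $1,151.51 | $2,303.03
7 | $2,303.03 | $1,151.52 | $1,151.51
8 | $1,151.51 | $1,151.51 | $0.00

$1,151.51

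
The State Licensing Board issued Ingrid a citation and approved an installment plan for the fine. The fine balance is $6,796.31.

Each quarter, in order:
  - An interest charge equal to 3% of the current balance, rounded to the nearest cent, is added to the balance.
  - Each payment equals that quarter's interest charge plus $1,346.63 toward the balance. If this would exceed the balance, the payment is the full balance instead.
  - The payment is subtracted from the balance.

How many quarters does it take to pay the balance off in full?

6

Quarter 1: $6,796.31 +$203.89 interest = $7,000.20; pay $1,550.52 → $5,449.68
Quarter 2: $5,449.68 +$163.49 interest = $5,613.17; pay $1,510.12 → $4,103.05
Quarter 3: $4,103.05 +$123.09 interest = $4,226.14; pay $1,469.72 → $2,756.42
Quarter 4: $2,756.42 +$82.69 interest = $2,839.11; pay $1,429.32 → $1,409.79
Quarter 5: $1,409.79 +$42.29 interest = $1,452.08; pay $1,388.92 → $63.16
Quarter 6: $63.16 +$1.89 interest = $65.05; pay $65.05 → $0.00
Balance reaches $0.00 in quarter 6.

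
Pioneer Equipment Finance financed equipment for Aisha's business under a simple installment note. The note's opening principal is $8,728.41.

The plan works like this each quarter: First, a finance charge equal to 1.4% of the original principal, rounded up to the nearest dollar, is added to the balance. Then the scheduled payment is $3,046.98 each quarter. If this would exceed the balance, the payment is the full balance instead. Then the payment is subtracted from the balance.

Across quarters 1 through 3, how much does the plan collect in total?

# | Opening | Interest | Payment | End bal
1 | $8,728.41 | $123.00 | $3,046.98 | $5,804.43
2 | $5,804.43 | $123.00 | $3,046.98 | $2,880.45
3 | $2,880.45 | $123.00 | $3,003.45 | $0.00
Total paid: $9,097.41

$9,097.41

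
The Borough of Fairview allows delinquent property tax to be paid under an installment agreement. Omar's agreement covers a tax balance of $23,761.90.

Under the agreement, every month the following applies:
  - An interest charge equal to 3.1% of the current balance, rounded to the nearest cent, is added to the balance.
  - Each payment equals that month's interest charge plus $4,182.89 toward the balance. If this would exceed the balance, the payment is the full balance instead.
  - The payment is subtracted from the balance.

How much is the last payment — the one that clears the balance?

$2,935.72

Month 1: opening $23,761.90; interest $736.62 → $24,498.52; payment $4,919.51; balance $19,579.01
Month 2: opening $19,579.01; interest $606.95 → $20,185.96; payment $4,789.84; balance $15,396.12
Month 3: opening $15,396.12; interest $477.28 → $15,873.40; payment $4,660.17; balance $11,213.23
Month 4: opening $11,213.23; interest $347.61 → $11,560.84; payment $4,530.50; balance $7,030.34
Month 5: opening $7,030.34; interest $217.94 → $7,248.28; payment $4,400.83; balance $2,847.45
Month 6: opening $2,847.45; interest $88.27 → $2,935.72; payment $2,935.72; balance $0.00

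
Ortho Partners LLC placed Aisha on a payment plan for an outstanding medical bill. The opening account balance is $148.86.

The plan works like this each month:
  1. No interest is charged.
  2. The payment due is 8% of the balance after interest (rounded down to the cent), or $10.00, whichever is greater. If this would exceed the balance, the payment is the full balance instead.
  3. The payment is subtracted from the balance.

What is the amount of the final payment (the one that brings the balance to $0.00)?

$5.93

Month 1: $148.86 − $11.90 → $136.96
Month 2: $136.96 − $10.95 → $126.01
Month 3: $126.01 − $10.08 → $115.93
Month 4: $115.93 − $10.00 → $105.93
Month 5: $105.93 − $10.00 → $95.93
Month 6: $95.93 − $10.00 → $85.93
Month 7: $85.93 − $10.00 → $75.93
Month 8: $75.93 − $10.00 → $65.93
Month 9: $65.93 − $10.00 → $55.93
Month 10: $55.93 − $10.00 → $45.93
Month 11: $45.93 − $10.00 → $35.93
Month 12: $35.93 − $10.00 → $25.93
Month 13: $25.93 − $10.00 → $15.93
Month 14: $15.93 − $10.00 → $5.93
Month 15: $5.93 − $5.93 → $0.00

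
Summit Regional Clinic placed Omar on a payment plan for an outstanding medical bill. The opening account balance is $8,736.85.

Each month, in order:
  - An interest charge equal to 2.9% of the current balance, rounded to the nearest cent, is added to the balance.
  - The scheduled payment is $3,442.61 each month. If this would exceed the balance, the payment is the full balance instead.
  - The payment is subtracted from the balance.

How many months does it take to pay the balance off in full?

3

Month 1: opening $8,736.85; interest $253.37 → $8,990.22; payment $3,442.61; balance $5,547.61
Month 2: opening $5,547.61; interest $160.88 → $5,708.49; payment $3,442.61; balance $2,265.88
Month 3: opening $2,265.88; interest $65.71 → $2,331.59; payment $2,331.59; balance $0.00
Balance reaches $0.00 in month 3.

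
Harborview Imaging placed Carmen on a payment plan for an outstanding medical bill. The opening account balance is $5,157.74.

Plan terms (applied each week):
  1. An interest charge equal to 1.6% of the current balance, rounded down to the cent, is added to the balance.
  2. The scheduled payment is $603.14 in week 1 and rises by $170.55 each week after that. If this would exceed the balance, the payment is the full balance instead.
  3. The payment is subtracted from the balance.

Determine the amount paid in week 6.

$748.78

# | Opening | Interest | Payment | End bal
1 | $5,157.74 | $82.52 | $603.14 | $4,637.12
2 | $4,637.12 | $74.19 | $773.69 | $3,937.62
3 | $3,937.62 | $63.00 | $944.24 | $3,056.38
4 | $3,056.38 | $48.90 | $1,114.79 | $1,990.49
5 | $1,990.49 | $31.84 | $1,285.34 | $736.99
6 | $736.99 | $11.79 | $748.78 | $0.00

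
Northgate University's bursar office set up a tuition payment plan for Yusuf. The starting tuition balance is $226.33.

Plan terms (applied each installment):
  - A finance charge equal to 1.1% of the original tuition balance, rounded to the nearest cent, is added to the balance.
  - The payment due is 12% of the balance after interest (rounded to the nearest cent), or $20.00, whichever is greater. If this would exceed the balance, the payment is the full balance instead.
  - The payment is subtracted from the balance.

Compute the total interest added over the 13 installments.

Installment 1: $226.33 +$2.49 interest = $228.82; pay $27.46 → $201.36
Installment 2: $201.36 +$2.49 interest = $203.85; pay $24.46 → $179.39
Installment 3: $179.39 +$2.49 interest = $181.88; pay $21.83 → $160.05
Installment 4: $160.05 +$2.49 interest = $162.54; pay $20.00 → $142.54
Installment 5: $142.54 +$2.49 interest = $145.03; pay $20.00 → $125.03
Installment 6: $125.03 +$2.49 interest = $127.52; pay $20.00 → $107.52
Installment 7: $107.52 +$2.49 interest = $110.01; pay $20.00 → $90.01
Installment 8: $90.01 +$2.49 interest = $92.50; pay $20.00 → $72.50
Installment 9: $72.50 +$2.49 interest = $74.99; pay $20.00 → $54.99
Installment 10: $54.99 +$2.49 interest = $57.48; pay $20.00 → $37.48
Installment 11: $37.48 +$2.49 interest = $39.97; pay $20.00 → $19.97
Installment 12: $19.97 +$2.49 interest = $22.46; pay $20.00 → $2.46
Installment 13: $2.46 +$2.49 interest = $4.95; pay $4.95 → $0.00
Total interest: $2.49 + $2.49 + $2.49 + $2.49 + $2.49 + $2.49 + $2.49 + $2.49 + $2.49 + $2.49 + $2.49 + $2.49 + $2.49 = $32.37

$32.37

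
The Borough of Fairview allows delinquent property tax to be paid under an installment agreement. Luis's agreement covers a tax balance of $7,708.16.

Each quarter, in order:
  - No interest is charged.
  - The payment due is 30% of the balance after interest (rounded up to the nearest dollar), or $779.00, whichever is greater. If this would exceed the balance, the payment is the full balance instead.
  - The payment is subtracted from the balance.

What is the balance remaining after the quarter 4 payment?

$1,850.16

Quarter 1: opening $7,708.16; payment $2,313.00; balance $5,395.16
Quarter 2: opening $5,395.16; payment $1,619.00; balance $3,776.16
Quarter 3: opening $3,776.16; payment $1,133.00; balance $2,643.16
Quarter 4: opening $2,643.16; payment $793.00; balance $1,850.16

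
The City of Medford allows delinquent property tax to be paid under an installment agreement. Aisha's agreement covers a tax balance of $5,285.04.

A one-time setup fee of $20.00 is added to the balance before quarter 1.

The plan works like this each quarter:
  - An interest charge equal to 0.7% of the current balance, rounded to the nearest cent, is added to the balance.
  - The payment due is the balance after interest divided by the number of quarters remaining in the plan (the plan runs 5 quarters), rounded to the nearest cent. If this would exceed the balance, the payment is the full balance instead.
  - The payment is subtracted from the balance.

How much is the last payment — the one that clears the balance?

Quarter 1: opening $5,305.04; interest $37.14 → $5,342.18; payment $1,068.44; balance $4,273.74
Quarter 2: opening $4,273.74; interest $29.92 → $4,303.66; payment $1,075.92; balance $3,227.74
Quarter 3: opening $3,227.74; interest $22.59 → $3,250.33; payment $1,083.44; balance $2,166.89
Quarter 4: opening $2,166.89; interest $15.17 → $2,182.06; payment $1,091.03; balance $1,091.03
Quarter 5: opening $1,091.03; interest $7.64 → $1,098.67; payment $1,098.67; balance $0.00

$1,098.67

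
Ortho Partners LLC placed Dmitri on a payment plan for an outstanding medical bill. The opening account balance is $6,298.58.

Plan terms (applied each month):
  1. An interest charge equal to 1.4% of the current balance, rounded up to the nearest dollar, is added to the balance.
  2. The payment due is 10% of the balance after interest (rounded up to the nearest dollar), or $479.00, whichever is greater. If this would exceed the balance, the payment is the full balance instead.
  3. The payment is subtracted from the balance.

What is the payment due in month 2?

$583.00

Month 1: $6,298.58 +$89.00 interest = $6,387.58; pay $639.00 → $5,748.58
Month 2: $5,748.58 +$81.00 interest = $5,829.58; pay $583.00 → $5,246.58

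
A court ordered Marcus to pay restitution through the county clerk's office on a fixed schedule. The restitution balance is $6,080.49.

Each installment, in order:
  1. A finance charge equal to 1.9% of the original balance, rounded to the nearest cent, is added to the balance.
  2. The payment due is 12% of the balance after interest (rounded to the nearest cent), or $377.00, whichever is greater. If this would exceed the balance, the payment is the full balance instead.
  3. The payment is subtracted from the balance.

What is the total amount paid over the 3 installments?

Installment 1: opening $6,080.49; interest $115.53 → $6,196.02; payment $743.52; balance $5,452.50
Installment 2: opening $5,452.50; interest $115.53 → $5,568.03; payment $668.16; balance $4,899.87
Installment 3: opening $4,899.87; interest $115.53 → $5,015.40; payment $601.85; balance $4,413.55
Total paid: $2,013.53

$2,013.53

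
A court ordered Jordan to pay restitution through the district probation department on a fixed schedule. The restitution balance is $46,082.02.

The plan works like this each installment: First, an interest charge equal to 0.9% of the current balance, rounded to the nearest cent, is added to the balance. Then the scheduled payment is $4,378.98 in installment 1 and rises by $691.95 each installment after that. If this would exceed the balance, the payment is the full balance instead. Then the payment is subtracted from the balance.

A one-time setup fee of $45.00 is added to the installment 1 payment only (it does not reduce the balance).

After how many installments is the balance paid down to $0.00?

Installment 1: opening $46,082.02; interest $414.74 → $46,496.76; payment $4,378.98 (+ $45.00 fee); balance $42,117.78
Installment 2: opening $42,117.78; interest $379.06 → $42,496.84; payment $5,070.93; balance $37,425.91
Installment 3: opening $37,425.91; interest $336.83 → $37,762.74; payment $5,762.88; balance $31,999.86
Installment 4: opening $31,999.86; interest $288.00 → $32,287.86; payment $6,454.83; balance $25,833.03
Installment 5: opening $25,833.03; interest $232.50 → $26,065.53; payment $7,146.78; balance $18,918.75
Installment 6: opening $18,918.75; interest $170.27 → $19,089.02; payment $7,838.73; balance $11,250.29
Installment 7: opening $11,250.29; interest $101.25 → $11,351.54; payment $8,530.68; balance $2,820.86
Installment 8: opening $2,820.86; interest $25.39 → $2,846.25; payment $2,846.25; balance $0.00
Balance reaches $0.00 in installment 8.

8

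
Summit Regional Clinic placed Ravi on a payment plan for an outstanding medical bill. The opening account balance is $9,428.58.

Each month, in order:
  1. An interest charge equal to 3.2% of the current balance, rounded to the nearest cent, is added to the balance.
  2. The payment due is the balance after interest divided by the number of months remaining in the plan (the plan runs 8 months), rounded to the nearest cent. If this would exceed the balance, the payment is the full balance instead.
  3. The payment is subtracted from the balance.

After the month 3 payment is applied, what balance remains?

$6,476.87

# | Opening | Interest | Payment | End bal
1 | $9,428.58 | $301.71 | $1,216.29 | $8,514.00
2 | $8,514.00 | $272.45 | $1,255.21 | $7,531.24
3 | $7,531.24 | $241.00 | $1,295.37 | $6,476.87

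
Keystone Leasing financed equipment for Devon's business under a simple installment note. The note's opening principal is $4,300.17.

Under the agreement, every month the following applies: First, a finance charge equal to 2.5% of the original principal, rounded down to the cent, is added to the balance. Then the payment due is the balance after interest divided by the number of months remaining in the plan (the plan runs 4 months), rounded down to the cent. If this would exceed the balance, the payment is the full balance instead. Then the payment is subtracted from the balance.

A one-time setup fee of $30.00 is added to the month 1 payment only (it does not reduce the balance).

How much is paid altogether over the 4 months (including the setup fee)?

Month 1: $4,300.17 +$107.50 interest = $4,407.67; pay $1,101.91 (+ $30.00 fee) → $3,305.76
Month 2: $3,305.76 +$107.50 interest = $3,413.26; pay $1,137.75 → $2,275.51
Month 3: $2,275.51 +$107.50 interest = $2,383.01; pay $1,191.50 → $1,191.51
Month 4: $1,191.51 +$107.50 interest = $1,299.01; pay $1,299.01 → $0.00
Total paid: $4,760.17

$4,760.17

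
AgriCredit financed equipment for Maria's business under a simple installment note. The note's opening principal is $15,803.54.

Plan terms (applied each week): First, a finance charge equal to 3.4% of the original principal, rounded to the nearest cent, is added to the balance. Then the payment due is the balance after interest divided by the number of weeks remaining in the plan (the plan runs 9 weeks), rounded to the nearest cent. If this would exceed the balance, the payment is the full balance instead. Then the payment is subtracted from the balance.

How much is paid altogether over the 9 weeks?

# | Opening | Interest | Payment | End bal
1 | $15,803.54 | $537.32 | $1,815.65 | $14,525.21
2 | $14,525.21 | $537.32 | $1,882.82 | $13,179.71
3 | $13,179.71 | $537.32 | $1,959.58 | $11,757.45
4 | $11,757.45 | $537.32 | $2,049.13 | $10,245.64
5 | $10,245.64 | $537.32 | $2,156.59 | $8,626.37
6 | $8,626.37 | $537.32 | $2,290.92 | $6,872.77
7 | $6,872.77 | $537.32 | $2,470.03 | $4,940.06
8 | $4,940.06 | $537.32 | $2,738.69 | $2,738.69
9 | $2,738.69 | $537.32 | $3,276.01 | $0.00
Total paid: $20,639.42

$20,639.42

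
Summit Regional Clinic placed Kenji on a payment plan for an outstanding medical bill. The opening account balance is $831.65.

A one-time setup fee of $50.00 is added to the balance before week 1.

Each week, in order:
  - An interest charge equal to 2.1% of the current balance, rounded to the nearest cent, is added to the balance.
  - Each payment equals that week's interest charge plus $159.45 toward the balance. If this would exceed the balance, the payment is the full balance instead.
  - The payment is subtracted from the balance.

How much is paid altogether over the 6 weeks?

$942.51

Week 1: $881.65 +$18.51 interest = $900.16; pay $177.96 → $722.20
Week 2: $722.20 +$15.17 interest = $737.37; pay $174.62 → $562.75
Week 3: $562.75 +$11.82 interest = $574.57; pay $171.27 → $403.30
Week 4: $403.30 +$8.47 interest = $411.77; pay $167.92 → $243.85
Week 5: $243.85 +$5.12 interest = $248.97; pay $164.57 → $84.40
Week 6: $84.40 +$1.77 interest = $86.17; pay $86.17 → $0.00
Total paid: $942.51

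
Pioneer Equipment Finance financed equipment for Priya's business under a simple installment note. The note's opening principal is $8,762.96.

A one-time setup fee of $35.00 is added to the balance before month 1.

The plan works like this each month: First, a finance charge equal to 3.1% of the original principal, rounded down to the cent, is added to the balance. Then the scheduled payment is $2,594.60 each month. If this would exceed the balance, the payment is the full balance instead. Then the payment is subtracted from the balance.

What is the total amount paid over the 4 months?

Month 1: opening $8,797.96; interest $271.65 → $9,069.61; payment $2,594.60; balance $6,475.01
Month 2: opening $6,475.01; interest $271.65 → $6,746.66; payment $2,594.60; balance $4,152.06
Month 3: opening $4,152.06; interest $271.65 → $4,423.71; payment $2,594.60; balance $1,829.11
Month 4: opening $1,829.11; interest $271.65 → $2,100.76; payment $2,100.76; balance $0.00
Total paid: $9,884.56

$9,884.56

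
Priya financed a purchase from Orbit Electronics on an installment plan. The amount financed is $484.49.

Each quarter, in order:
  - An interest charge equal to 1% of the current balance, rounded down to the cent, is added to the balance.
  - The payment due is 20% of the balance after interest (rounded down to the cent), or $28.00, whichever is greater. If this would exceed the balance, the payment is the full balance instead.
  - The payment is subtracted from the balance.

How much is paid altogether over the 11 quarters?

Quarter 1: opening $484.49; interest $4.84 → $489.33; payment $97.86; balance $391.47
Quarter 2: opening $391.47; interest $3.91 → $395.38; payment $79.07; balance $316.31
Quarter 3: opening $316.31; interest $3.16 → $319.47; payment $63.89; balance $255.58
Quarter 4: opening $255.58; interest $2.55 → $258.13; payment $51.62; balance $206.51
Quarter 5: opening $206.51; interest $2.06 → $208.57; payment $41.71; balance $166.86
Quarter 6: opening $166.86; interest $1.66 → $168.52; payment $33.70; balance $134.82
Quarter 7: opening $134.82; interest $1.34 → $136.16; payment $28.00; balance $108.16
Quarter 8: opening $108.16; interest $1.08 → $109.24; payment $28.00; balance $81.24
Quarter 9: opening $81.24; interest $0.81 → $82.05; payment $28.00; balance $54.05
Quarter 10: opening $54.05; interest $0.54 → $54.59; payment $28.00; balance $26.59
Quarter 11: opening $26.59; interest $0.26 → $26.85; payment $26.85; balance $0.00
Total paid: $506.70

$506.70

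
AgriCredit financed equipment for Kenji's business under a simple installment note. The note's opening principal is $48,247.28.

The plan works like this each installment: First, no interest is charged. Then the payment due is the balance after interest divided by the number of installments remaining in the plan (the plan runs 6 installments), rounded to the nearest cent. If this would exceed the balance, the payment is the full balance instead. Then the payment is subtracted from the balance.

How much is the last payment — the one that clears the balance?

$8,041.21

Installment 1: $48,247.28 − $8,041.21 → $40,206.07
Installment 2: $40,206.07 − $8,041.21 → $32,164.86
Installment 3: $32,164.86 − $8,041.22 → $24,123.64
Installment 4: $24,123.64 − $8,041.21 → $16,082.43
Installment 5: $16,082.43 − $8,041.22 → $8,041.21
Installment 6: $8,041.21 − $8,041.21 → $0.00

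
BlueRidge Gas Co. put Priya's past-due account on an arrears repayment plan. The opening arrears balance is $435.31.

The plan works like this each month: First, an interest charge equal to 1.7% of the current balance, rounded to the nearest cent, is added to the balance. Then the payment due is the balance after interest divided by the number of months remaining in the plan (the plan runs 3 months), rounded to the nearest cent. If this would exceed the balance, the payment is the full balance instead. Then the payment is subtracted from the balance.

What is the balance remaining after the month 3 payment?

Month 1: $435.31 +$7.40 interest = $442.71; pay $147.57 → $295.14
Month 2: $295.14 +$5.02 interest = $300.16; pay $150.08 → $150.08
Month 3: $150.08 +$2.55 interest = $152.63; pay $152.63 → $0.00

$0.00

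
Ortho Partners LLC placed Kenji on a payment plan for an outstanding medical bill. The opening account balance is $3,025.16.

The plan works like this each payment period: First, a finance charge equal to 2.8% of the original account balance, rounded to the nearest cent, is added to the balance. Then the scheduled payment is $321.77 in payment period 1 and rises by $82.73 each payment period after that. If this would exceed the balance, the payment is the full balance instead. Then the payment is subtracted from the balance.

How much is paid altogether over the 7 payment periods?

$3,618.06

Payment period 1: opening $3,025.16; interest $84.70 → $3,109.86; payment $321.77; balance $2,788.09
Payment period 2: opening $2,788.09; interest $84.70 → $2,872.79; payment $404.50; balance $2,468.29
Payment period 3: opening $2,468.29; interest $84.70 → $2,552.99; payment $487.23; balance $2,065.76
Payment period 4: opening $2,065.76; interest $84.70 → $2,150.46; payment $569.96; balance $1,580.50
Payment period 5: opening $1,580.50; interest $84.70 → $1,665.20; payment $652.69; balance $1,012.51
Payment period 6: opening $1,012.51; interest $84.70 → $1,097.21; payment $735.42; balance $361.79
Payment period 7: opening $361.79; interest $84.70 → $446.49; payment $446.49; balance $0.00
Total paid: $3,618.06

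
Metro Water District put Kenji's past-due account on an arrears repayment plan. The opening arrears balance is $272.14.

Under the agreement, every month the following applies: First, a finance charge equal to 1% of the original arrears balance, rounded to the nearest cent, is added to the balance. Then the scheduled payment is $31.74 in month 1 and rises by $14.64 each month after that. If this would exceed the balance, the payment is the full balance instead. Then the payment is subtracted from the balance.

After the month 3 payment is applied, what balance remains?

$141.16

Month 1: opening $272.14; interest $2.72 → $274.86; payment $31.74; balance $243.12
Month 2: opening $243.12; interest $2.72 → $245.84; payment $46.38; balance $199.46
Month 3: opening $199.46; interest $2.72 → $202.18; payment $61.02; balance $141.16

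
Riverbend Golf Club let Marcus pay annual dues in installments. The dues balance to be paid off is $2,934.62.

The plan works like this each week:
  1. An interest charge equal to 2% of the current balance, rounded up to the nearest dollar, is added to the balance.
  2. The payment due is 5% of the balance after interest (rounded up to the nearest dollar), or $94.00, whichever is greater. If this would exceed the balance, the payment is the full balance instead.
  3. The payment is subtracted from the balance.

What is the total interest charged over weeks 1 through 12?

$602.00

Week 1: opening $2,934.62; interest $59.00 → $2,993.62; payment $150.00; balance $2,843.62
Week 2: opening $2,843.62; interest $57.00 → $2,900.62; payment $146.00; balance $2,754.62
Week 3: opening $2,754.62; interest $56.00 → $2,810.62; payment $141.00; balance $2,669.62
Week 4: opening $2,669.62; interest $54.00 → $2,723.62; payment $137.00; balance $2,586.62
Week 5: opening $2,586.62; interest $52.00 → $2,638.62; payment $132.00; balance $2,506.62
Week 6: opening $2,506.62; interest $51.00 → $2,557.62; payment $128.00; balance $2,429.62
Week 7: opening $2,429.62; interest $49.00 → $2,478.62; payment $124.00; balance $2,354.62
Week 8: opening $2,354.62; interest $48.00 → $2,402.62; payment $121.00; balance $2,281.62
Week 9: opening $2,281.62; interest $46.00 → $2,327.62; payment $117.00; balance $2,210.62
Week 10: opening $2,210.62; interest $45.00 → $2,255.62; payment $113.00; balance $2,142.62
Week 11: opening $2,142.62; interest $43.00 → $2,185.62; payment $110.00; balance $2,075.62
Week 12: opening $2,075.62; interest $42.00 → $2,117.62; payment $106.00; balance $2,011.62
Total interest: $59.00 + $57.00 + $56.00 + $54.00 + $52.00 + $51.00 + $49.00 + $48.00 + $46.00 + $45.00 + $43.00 + $42.00 = $602.00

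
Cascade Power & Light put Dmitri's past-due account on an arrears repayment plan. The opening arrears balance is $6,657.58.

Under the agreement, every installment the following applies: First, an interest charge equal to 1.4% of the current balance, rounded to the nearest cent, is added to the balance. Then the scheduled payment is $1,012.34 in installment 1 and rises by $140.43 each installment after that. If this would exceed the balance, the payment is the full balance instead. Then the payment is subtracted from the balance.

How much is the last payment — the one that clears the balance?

$514.42

Installment 1: opening $6,657.58; interest $93.21 → $6,750.79; payment $1,012.34; balance $5,738.45
Installment 2: opening $5,738.45; interest $80.34 → $5,818.79; payment $1,152.77; balance $4,666.02
Installment 3: opening $4,666.02; interest $65.32 → $4,731.34; payment $1,293.20; balance $3,438.14
Installment 4: opening $3,438.14; interest $48.13 → $3,486.27; payment $1,433.63; balance $2,052.64
Installment 5: opening $2,052.64; interest $28.74 → $2,081.38; payment $1,574.06; balance $507.32
Installment 6: opening $507.32; interest $7.10 → $514.42; payment $514.42; balance $0.00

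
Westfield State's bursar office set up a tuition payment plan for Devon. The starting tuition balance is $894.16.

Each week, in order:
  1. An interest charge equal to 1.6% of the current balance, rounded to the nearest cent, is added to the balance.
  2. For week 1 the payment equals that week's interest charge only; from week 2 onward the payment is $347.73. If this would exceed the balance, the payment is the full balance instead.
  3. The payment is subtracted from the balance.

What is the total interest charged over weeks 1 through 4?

$41.14

Week 1: $894.16 +$14.31 interest = $908.47; pay $14.31 → $894.16
Week 2: $894.16 +$14.31 interest = $908.47; pay $347.73 → $560.74
Week 3: $560.74 +$8.97 interest = $569.71; pay $347.73 → $221.98
Week 4: $221.98 +$3.55 interest = $225.53; pay $225.53 → $0.00
Total interest: $14.31 + $14.31 + $8.97 + $3.55 = $41.14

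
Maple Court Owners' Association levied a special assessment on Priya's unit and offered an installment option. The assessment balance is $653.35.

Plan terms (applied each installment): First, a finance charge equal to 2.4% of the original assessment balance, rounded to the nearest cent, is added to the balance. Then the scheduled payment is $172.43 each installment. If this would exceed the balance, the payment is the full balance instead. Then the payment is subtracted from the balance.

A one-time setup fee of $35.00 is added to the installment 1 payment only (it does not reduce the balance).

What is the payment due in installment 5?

$42.03

# | Opening | Interest | Payment | Fee | End bal
1 | $653.35 | $15.68 | $172.43 | $35.00 | $496.60
2 | $496.60 | $15.68 | $172.43 | — | $339.85
3 | $339.85 | $15.68 | $172.43 | — | $183.10
4 | $183.10 | $15.68 | $172.43 | — | $26.35
5 | $26.35 | $15.68 | $42.03 | — | $0.00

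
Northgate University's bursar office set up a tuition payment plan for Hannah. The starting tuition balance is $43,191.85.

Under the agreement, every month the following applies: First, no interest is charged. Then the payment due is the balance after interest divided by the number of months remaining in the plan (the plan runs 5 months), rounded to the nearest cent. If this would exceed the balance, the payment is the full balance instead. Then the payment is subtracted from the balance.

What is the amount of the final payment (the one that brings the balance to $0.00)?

$8,638.37

Month 1: $43,191.85 − $8,638.37 → $34,553.48
Month 2: $34,553.48 − $8,638.37 → $25,915.11
Month 3: $25,915.11 − $8,638.37 → $17,276.74
Month 4: $17,276.74 − $8,638.37 → $8,638.37
Month 5: $8,638.37 − $8,638.37 → $0.00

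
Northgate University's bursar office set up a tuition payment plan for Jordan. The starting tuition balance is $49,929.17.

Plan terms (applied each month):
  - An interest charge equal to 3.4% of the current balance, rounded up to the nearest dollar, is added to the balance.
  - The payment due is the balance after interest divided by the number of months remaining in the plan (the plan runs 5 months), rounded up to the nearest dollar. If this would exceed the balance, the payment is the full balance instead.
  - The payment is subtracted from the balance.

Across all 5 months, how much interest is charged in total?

Month 1: $49,929.17 +$1,698.00 interest = $51,627.17; pay $10,326.00 → $41,301.17
Month 2: $41,301.17 +$1,405.00 interest = $42,706.17; pay $10,677.00 → $32,029.17
Month 3: $32,029.17 +$1,089.00 interest = $33,118.17; pay $11,040.00 → $22,078.17
Month 4: $22,078.17 +$751.00 interest = $22,829.17; pay $11,415.00 → $11,414.17
Month 5: $11,414.17 +$389.00 interest = $11,803.17; pay $11,803.17 → $0.00
Total interest: $1,698.00 + $1,405.00 + $1,089.00 + $751.00 + $389.00 = $5,332.00

$5,332.00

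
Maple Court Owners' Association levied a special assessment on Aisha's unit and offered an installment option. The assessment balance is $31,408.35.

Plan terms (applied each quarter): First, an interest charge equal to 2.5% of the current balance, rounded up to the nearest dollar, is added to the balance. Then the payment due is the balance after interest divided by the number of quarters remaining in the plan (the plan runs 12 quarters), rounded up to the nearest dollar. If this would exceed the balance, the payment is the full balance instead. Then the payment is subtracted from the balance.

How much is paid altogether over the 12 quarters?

Quarter 1: $31,408.35 +$786.00 interest = $32,194.35; pay $2,683.00 → $29,511.35
Quarter 2: $29,511.35 +$738.00 interest = $30,249.35; pay $2,750.00 → $27,499.35
Quarter 3: $27,499.35 +$688.00 interest = $28,187.35; pay $2,819.00 → $25,368.35
Quarter 4: $25,368.35 +$635.00 interest = $26,003.35; pay $2,890.00 → $23,113.35
Quarter 5: $23,113.35 +$578.00 interest = $23,691.35; pay $2,962.00 → $20,729.35
Quarter 6: $20,729.35 +$519.00 interest = $21,248.35; pay $3,036.00 → $18,212.35
Quarter 7: $18,212.35 +$456.00 interest = $18,668.35; pay $3,112.00 → $15,556.35
Quarter 8: $15,556.35 +$389.00 interest = $15,945.35; pay $3,190.00 → $12,755.35
Quarter 9: $12,755.35 +$319.00 interest = $13,074.35; pay $3,269.00 → $9,805.35
Quarter 10: $9,805.35 +$246.00 interest = $10,051.35; pay $3,351.00 → $6,700.35
Quarter 11: $6,700.35 +$168.00 interest = $6,868.35; pay $3,435.00 → $3,433.35
Quarter 12: $3,433.35 +$86.00 interest = $3,519.35; pay $3,519.35 → $0.00
Total paid: $37,016.35

$37,016.35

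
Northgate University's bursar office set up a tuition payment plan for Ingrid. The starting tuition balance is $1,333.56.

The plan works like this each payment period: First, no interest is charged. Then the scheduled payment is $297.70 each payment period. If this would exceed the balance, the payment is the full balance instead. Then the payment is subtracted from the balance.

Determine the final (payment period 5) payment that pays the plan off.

# | Opening | Payment | End bal
1 | $1,333.56 | $297.70 | $1,035.86
2 | $1,035.86 | $297.70 | $738.16
3 | $738.16 | $297.70 | $440.46
4 | $440.46 | $297.70 | $142.76
5 | $142.76 | $142.76 | $0.00

$142.76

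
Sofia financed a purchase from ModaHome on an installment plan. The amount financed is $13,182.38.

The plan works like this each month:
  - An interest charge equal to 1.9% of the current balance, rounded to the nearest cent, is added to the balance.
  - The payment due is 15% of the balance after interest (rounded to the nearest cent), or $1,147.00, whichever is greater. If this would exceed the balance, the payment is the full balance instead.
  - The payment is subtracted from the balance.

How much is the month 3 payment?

# | Opening | Interest | Payment | End bal
1 | $13,182.38 | $250.47 | $2,014.93 | $11,417.92
2 | $11,417.92 | $216.94 | $1,745.23 | $9,889.63
3 | $9,889.63 | $187.90 | $1,511.63 | $8,565.90

$1,511.63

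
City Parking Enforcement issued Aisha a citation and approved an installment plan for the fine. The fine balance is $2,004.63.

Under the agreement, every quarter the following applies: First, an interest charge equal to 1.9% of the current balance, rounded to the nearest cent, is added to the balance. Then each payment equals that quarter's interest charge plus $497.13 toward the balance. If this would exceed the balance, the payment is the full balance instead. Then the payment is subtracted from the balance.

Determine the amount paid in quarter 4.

$506.88

# | Opening | Interest | Payment | End bal
1 | $2,004.63 | $38.09 | $535.22 | $1,507.50
2 | $1,507.50 | $28.64 | $525.77 | $1,010.37
3 | $1,010.37 | $19.20 | $516.33 | $513.24
4 | $513.24 | $9.75 | $506.88 | $16.11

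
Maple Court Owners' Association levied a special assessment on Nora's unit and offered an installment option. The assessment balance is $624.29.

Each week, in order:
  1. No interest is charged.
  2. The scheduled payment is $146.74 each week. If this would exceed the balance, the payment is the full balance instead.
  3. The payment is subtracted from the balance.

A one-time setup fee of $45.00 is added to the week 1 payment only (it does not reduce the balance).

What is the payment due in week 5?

$37.33

Week 1: opening $624.29; payment $146.74 (+ $45.00 fee); balance $477.55
Week 2: opening $477.55; payment $146.74; balance $330.81
Week 3: opening $330.81; payment $146.74; balance $184.07
Week 4: opening $184.07; payment $146.74; balance $37.33
Week 5: opening $37.33; payment $37.33; balance $0.00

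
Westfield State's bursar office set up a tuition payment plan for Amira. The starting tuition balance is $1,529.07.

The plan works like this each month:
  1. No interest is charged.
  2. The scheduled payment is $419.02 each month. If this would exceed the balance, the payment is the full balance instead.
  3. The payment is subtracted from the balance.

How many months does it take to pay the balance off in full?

4

# | Opening | Payment | End bal
1 | $1,529.07 | $419.02 | $1,110.05
2 | $1,110.05 | $419.02 | $691.03
3 | $691.03 | $419.02 | $272.01
4 | $272.01 | $272.01 | $0.00
Balance reaches $0.00 in month 4.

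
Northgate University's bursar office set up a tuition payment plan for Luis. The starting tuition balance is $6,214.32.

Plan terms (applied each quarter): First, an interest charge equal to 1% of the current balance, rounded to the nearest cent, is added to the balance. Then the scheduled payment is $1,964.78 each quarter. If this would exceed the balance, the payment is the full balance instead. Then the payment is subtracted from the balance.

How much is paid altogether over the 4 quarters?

# | Opening | Interest | Payment | End bal
1 | $6,214.32 | $62.14 | $1,964.78 | $4,311.68
2 | $4,311.68 | $43.12 | $1,964.78 | $2,390.02
3 | $2,390.02 | $23.90 | $1,964.78 | $449.14
4 | $449.14 | $4.49 | $453.63 | $0.00
Total paid: $6,347.97

$6,347.97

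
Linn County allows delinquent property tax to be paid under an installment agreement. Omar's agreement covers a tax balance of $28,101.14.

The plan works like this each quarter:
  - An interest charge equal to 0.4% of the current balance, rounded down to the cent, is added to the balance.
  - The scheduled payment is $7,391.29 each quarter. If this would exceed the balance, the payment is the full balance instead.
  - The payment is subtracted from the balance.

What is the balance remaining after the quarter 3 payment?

Quarter 1: $28,101.14 +$112.40 interest = $28,213.54; pay $7,391.29 → $20,822.25
Quarter 2: $20,822.25 +$83.28 interest = $20,905.53; pay $7,391.29 → $13,514.24
Quarter 3: $13,514.24 +$54.05 interest = $13,568.29; pay $7,391.29 → $6,177.00

$6,177.00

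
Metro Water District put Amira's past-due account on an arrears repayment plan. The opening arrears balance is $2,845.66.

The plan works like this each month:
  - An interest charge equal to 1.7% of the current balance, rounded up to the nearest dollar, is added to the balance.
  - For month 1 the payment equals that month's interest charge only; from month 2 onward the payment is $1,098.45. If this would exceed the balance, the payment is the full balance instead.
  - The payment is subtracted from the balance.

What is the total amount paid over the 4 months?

$2,987.66

# | Opening | Interest | Payment | End bal
1 | $2,845.66 | $49.00 | $49.00 | $2,845.66
2 | $2,845.66 | $49.00 | $1,098.45 | $1,796.21
3 | $1,796.21 | $31.00 | $1,098.45 | $728.76
4 | $728.76 | $13.00 | $741.76 | $0.00
Total paid: $2,987.66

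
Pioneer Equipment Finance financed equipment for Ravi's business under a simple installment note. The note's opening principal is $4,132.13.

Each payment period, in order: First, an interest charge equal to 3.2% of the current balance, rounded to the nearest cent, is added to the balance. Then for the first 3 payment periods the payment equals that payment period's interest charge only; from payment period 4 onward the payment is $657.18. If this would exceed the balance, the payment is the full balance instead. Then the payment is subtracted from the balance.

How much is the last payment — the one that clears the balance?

# | Opening | Interest | Payment | End bal
1 | $4,132.13 | $132.23 | $132.23 | $4,132.13
2 | $4,132.13 | $132.23 | $132.23 | $4,132.13
3 | $4,132.13 | $132.23 | $132.23 | $4,132.13
4 | $4,132.13 | $132.23 | $657.18 | $3,607.18
5 | $3,607.18 | $115.43 | $657.18 | $3,065.43
6 | $3,065.43 | $98.09 | $657.18 | $2,506.34
7 | $2,506.34 | $80.20 | $657.18 | $1,929.36
8 | $1,929.36 | $61.74 | $657.18 | $1,333.92
9 | $1,333.92 | $42.69 | $657.18 | $719.43
10 | $719.43 | $23.02 | $657.18 | $85.27
11 | $85.27 | $2.73 | $88.00 | $0.00

$88.00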